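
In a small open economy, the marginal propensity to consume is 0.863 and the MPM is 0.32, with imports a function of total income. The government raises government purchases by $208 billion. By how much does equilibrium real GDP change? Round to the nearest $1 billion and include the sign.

+$455 billion

Government-spending multiplier = 1/(1 − c + m) = 1/(1 − 0.863 + 0.32) = 1/0.457 ≈ 2.188.
ΔY = k × ΔG = (+$208 billion) / 0.457 ≈ +$455 billion.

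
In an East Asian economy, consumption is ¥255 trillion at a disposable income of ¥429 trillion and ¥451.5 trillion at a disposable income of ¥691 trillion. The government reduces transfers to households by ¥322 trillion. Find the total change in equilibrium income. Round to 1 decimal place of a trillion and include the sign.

MPC = ΔC/ΔYd = (451.5 − 255)/(691 − 429) = 196.5/262 = 0.75.
The transfer change shifts disposable income by −¥322 trillion, so first-round consumption changes by c·ΔTR = 0.75 × (−¥322 trillion) = −¥241.5 trillion.
Expenditure multiplier = 1/(1 − MPC) = 1/(1 − 0.75) = 1/0.25 = 4.
The transfer multiplier is c × k = 3, so ΔY = k × (c·ΔTR) = (−¥241.5 trillion) / 0.25 = −¥966 trillion.

−¥966.0 trillion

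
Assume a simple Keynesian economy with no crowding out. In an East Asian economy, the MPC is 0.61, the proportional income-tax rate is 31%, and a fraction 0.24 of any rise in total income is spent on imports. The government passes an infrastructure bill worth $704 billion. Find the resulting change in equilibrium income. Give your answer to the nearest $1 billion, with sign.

Government-spending multiplier = 1/(1 − c(1−t) + m) = 1/(1 − 0.61×0.69 + 0.24) = 1/0.8191 ≈ 1.221.
ΔY = k × ΔG = (+$704 billion) / 0.8191 ≈ +$859 billion.

+$859 billion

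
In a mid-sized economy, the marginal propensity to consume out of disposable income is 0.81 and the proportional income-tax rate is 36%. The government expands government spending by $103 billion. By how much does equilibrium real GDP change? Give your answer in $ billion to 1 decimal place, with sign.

Expenditure multiplier = 1/(1 − c(1−t)) = 1/(1 − 0.81×0.64) = 1/0.4816 ≈ 2.076.
ΔY = k × ΔG = (+$103 billion) / 0.4816 ≈ +$213.9 billion.

+$213.9 billion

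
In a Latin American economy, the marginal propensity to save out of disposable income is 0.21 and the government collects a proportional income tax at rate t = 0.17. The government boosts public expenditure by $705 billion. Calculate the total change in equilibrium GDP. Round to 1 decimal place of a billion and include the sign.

MPC = 1 − MPS = 1 − 0.21 = 0.79.
Expenditure multiplier = 1/(1 − c(1−t)) = 1/(1 − 0.79×0.83) = 1/0.3443 ≈ 2.904.
ΔY = k × ΔG = (+$705 billion) / 0.3443 ≈ +$2,047.6 billion.

+$2,047.6 billion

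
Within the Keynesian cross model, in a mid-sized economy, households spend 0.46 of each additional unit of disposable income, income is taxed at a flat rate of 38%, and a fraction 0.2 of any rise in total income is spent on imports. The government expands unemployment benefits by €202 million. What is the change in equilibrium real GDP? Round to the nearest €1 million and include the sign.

The transfer change shifts disposable income by +€202 million, so first-round consumption changes by c·ΔTR = 0.46 × (+€202 million) = +€92.92 million.
Expenditure multiplier = 1/(1 − c(1−t) + m) = 1/(1 − 0.46×0.62 + 0.2) = 1/0.9148 ≈ 1.093.
The transfer multiplier is c × k ≈ 0.503, so ΔY = k × (c·ΔTR) = (+€92.92 million) / 0.9148 ≈ +€102 million.

+€102 million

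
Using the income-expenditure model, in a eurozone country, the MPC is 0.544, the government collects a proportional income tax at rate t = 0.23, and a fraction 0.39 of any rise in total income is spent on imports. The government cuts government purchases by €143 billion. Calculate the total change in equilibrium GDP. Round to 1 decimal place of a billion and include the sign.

−€147.3 billion

Spending multiplier = 1/(1 − c(1−t) + m) = 1/(1 − 0.544×0.77 + 0.39) = 1/0.97112 ≈ 1.03.
ΔY = k × ΔG = (−€143 billion) / 0.97112 ≈ −€147.3 billion.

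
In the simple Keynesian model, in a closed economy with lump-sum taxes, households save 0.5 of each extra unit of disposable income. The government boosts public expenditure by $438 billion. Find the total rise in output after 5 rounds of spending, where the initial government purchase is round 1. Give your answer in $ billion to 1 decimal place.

MPC = 1 − MPS = 1 − 0.5 = 0.5.
Round 1 adds ΔG = $438 billion; each later round is MPC = 0.5 times the previous.
After 5 rounds: 438 + 219 + 109.5 + 54.75 + 27.375 = ΔG·(1 − c^5)/(1 − c) = 438 × (1 − 0.03125)/0.5 ≈ $848.6 billion.

$848.6 billion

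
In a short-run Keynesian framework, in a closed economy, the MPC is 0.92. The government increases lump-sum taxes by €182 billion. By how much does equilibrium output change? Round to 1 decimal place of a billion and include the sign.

−€2,093.0 billion

A lump-sum tax change of +€182 billion shifts disposable income by −€182 billion; first-round consumption changes by −c × ΔT = −0.92 × (+€182 billion) = −€167.44 billion.
Expenditure multiplier = 1/(1 − MPC) = 1/(1 − 0.92) = 1/0.08 = 12.5.
The tax multiplier is −c × k = −11.5, so ΔY = k × (−c·ΔT) = (−€167.44 billion) / 0.08 = −€2,093 billion.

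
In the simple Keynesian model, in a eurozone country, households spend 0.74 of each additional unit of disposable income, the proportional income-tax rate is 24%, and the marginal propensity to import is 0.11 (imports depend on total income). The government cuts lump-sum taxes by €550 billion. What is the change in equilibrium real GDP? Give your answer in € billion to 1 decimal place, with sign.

A lump-sum tax change of −€550 billion shifts disposable income by +€550 billion; first-round consumption changes by −c × ΔT = −0.74 × (−€550 billion) = +€407 billion.
Expenditure multiplier = 1/(1 − c(1−t) + m) = 1/(1 − 0.74×0.76 + 0.11) = 1/0.5476 ≈ 1.826.
The tax multiplier is −c × k ≈ −1.351, so ΔY = k × (−c·ΔT) = (+€407 billion) / 0.5476 ≈ +€743.2 billion.

+€743.2 billion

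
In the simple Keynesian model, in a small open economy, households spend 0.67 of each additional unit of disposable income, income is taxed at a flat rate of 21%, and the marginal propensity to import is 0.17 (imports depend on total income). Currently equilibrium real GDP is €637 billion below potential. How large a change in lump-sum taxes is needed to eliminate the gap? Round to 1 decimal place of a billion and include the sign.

Spending multiplier = 1/(1 − c(1−t) + m) = 1/(1 − 0.67×0.79 + 0.17) = 1/0.6407 ≈ 1.561.
Tax multiplier = −c·k = −0.67/0.6407 ≈ −1.046. Need ΔY = +€637 billion, so ΔT = ΔY/(−c·k) = −(+€637 billion) × 0.6407 / 0.67 ≈ −€609.1 billion.
The government should cut lump-sum taxes by €609.1 billion.

−€609.1 billion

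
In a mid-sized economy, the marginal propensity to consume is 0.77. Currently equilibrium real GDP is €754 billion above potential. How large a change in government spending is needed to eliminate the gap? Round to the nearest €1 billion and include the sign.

−€173 billion

Spending multiplier = 1/(1 − MPC) = 1/(1 − 0.77) = 1/0.23 ≈ 4.348.
Need ΔY = −€754 billion, so ΔG = ΔY/k = (−€754 billion) × 0.23 ≈ −€173 billion.
The government should cut government spending by €173 billion.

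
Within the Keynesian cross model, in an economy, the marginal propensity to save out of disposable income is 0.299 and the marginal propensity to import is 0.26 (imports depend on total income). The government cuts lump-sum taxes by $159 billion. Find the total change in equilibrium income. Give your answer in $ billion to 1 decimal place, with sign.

MPC = 1 − MPS = 1 − 0.299 = 0.701.
A lump-sum tax change of −$159 billion shifts disposable income by +$159 billion; first-round consumption changes by −c × ΔT = −0.701 × (−$159 billion) = +$111.459 billion.
Expenditure multiplier = 1/(1 − c + m) = 1/(1 − 0.701 + 0.26) = 1/0.559 ≈ 1.789.
The tax multiplier is −c × k ≈ −1.254, so ΔY = k × (−c·ΔT) = (+$111.459 billion) / 0.559 ≈ +$199.4 billion.

+$199.4 billion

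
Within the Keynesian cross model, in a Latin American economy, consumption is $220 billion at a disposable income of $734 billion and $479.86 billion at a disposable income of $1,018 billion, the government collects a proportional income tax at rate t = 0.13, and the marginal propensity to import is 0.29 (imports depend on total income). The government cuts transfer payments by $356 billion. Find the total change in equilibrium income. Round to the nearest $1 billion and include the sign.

−$659 billion

MPC = ΔC/ΔYd = (479.86 − 220)/(1,018 − 734) = 259.86/284 = 0.915.
The transfer change shifts disposable income by −$356 billion, so first-round consumption changes by c·ΔTR = 0.915 × (−$356 billion) = −$325.74 billion.
Expenditure multiplier = 1/(1 − c(1−t) + m) = 1/(1 − 0.915×0.87 + 0.29) = 1/0.49395 ≈ 2.024.
The transfer multiplier is c × k ≈ 1.852, so ΔY = k × (c·ΔTR) = (−$325.74 billion) / 0.49395 ≈ −$659 billion.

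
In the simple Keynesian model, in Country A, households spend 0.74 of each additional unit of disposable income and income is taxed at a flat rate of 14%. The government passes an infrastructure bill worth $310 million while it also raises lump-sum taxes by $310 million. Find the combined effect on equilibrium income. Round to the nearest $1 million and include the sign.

+$222 million

Expenditure multiplier = 1/(1 − c(1−t)) = 1/(1 − 0.74×0.86) = 1/0.3636 ≈ 2.75.
ΔG contributes k·ΔG = (+$310 million) / 0.3636 ≈ +$852.6 million.
ΔT of +$310 million changes first-round spending by −c·ΔT = −$229.4 million, contributing k·(−c·ΔT) = (−$229.4 million) / 0.3636 ≈ −$630.9 million.
Net ΔY = k(ΔG − c·ΔT) = (+$80.6 million) / 0.3636 ≈ +$222 million.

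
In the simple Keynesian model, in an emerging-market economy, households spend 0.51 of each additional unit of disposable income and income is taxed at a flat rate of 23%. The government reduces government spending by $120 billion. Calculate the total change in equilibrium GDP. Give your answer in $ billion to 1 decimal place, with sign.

Government-spending multiplier = 1/(1 − c(1−t)) = 1/(1 − 0.51×0.77) = 1/0.6073 ≈ 1.647.
ΔY = k × ΔG = (−$120 billion) / 0.6073 ≈ −$197.6 billion.

−$197.6 billion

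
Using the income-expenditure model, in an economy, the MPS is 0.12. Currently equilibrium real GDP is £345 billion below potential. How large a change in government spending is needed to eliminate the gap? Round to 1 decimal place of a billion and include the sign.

MPC = 1 − MPS = 1 − 0.12 = 0.88.
Spending multiplier = 1/(1 − MPC) = 1/(1 − 0.88) = 1/0.12 ≈ 8.333.
Need ΔY = +£345 billion, so ΔG = ΔY/k = (+£345 billion) × 0.12 = +£41.4 billion.
The government should increase government spending by £41.4 billion.

+£41.4 billion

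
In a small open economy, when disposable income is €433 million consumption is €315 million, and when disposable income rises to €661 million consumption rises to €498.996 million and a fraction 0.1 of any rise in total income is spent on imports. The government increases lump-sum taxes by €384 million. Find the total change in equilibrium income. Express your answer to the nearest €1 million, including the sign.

MPC = ΔC/ΔYd = (498.996 − 315)/(661 − 433) = 183.996/228 = 0.807.
A lump-sum tax change of +€384 million shifts disposable income by −€384 million; first-round consumption changes by −c × ΔT = −0.807 × (+€384 million) = −€309.888 million.
Expenditure multiplier = 1/(1 − c + m) = 1/(1 − 0.807 + 0.1) = 1/0.293 ≈ 3.413.
The tax multiplier is −c × k ≈ −2.754, so ΔY = k × (−c·ΔT) = (−€309.888 million) / 0.293 ≈ −€1,058 million.

−€1,058 million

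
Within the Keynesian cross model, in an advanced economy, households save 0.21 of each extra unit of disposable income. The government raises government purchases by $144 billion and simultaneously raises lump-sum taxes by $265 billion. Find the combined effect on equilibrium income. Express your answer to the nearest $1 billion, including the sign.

−$311 billion

MPC = 1 − MPS = 1 − 0.21 = 0.79.
Expenditure multiplier = 1/(1 − MPC) = 1/(1 − 0.79) = 1/0.21 ≈ 4.762.
ΔG contributes k·ΔG = (+$144 billion) / 0.21 ≈ +$685.7 billion.
ΔT of +$265 billion changes first-round spending by −c·ΔT = −$209.35 billion, contributing k·(−c·ΔT) = (−$209.35 billion) / 0.21 ≈ −$996.9 billion.
Net ΔY = k(ΔG − c·ΔT) = (−$65.35 billion) / 0.21 ≈ −$311 billion.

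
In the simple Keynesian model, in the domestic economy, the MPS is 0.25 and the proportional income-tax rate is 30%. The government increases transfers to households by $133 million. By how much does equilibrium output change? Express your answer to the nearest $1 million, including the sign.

+$210 million

MPC = 1 − MPS = 1 − 0.25 = 0.75.
The transfer change shifts disposable income by +$133 million, so first-round consumption changes by c·ΔTR = 0.75 × (+$133 million) = +$99.75 million.
Expenditure multiplier = 1/(1 − c(1−t)) = 1/(1 − 0.75×0.7) = 1/0.475 ≈ 2.105.
The transfer multiplier is c × k ≈ 1.579, so ΔY = k × (c·ΔTR) = (+$99.75 million) / 0.475 = +$210 million.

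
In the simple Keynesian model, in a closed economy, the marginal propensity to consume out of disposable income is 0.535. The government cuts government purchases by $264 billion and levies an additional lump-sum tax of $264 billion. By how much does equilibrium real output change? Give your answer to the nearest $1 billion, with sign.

−$871 billion

Expenditure multiplier = 1/(1 − MPC) = 1/(1 − 0.535) = 1/0.465 ≈ 2.151.
ΔG contributes k·ΔG = (−$264 billion) / 0.465 ≈ −$567.7 billion.
ΔT of +$264 billion changes first-round spending by −c·ΔT = −$141.24 billion, contributing k·(−c·ΔT) = (−$141.24 billion) / 0.465 ≈ −$303.7 billion.
Net ΔY = k(ΔG − c·ΔT) = (−$405.24 billion) / 0.465 ≈ −$871 billion.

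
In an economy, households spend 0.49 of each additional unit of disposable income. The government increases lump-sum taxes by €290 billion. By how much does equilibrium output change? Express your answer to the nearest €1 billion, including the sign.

−€279 billion

A lump-sum tax change of +€290 billion shifts disposable income by −€290 billion; first-round consumption changes by −c × ΔT = −0.49 × (+€290 billion) = −€142.1 billion.
Expenditure multiplier = 1/(1 − MPC) = 1/(1 − 0.49) = 1/0.51 ≈ 1.961.
The tax multiplier is −c × k ≈ −0.961, so ΔY = k × (−c·ΔT) = (−€142.1 billion) / 0.51 ≈ −€279 billion.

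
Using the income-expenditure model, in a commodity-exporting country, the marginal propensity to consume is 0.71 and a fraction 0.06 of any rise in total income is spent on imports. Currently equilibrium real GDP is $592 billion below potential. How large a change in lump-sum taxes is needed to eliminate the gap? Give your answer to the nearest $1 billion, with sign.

−$292 billion

Spending multiplier = 1/(1 − c + m) = 1/(1 − 0.71 + 0.06) = 1/0.35 ≈ 2.857.
Tax multiplier = −c·k = −0.71/0.35 ≈ −2.029. Need ΔY = +$592 billion, so ΔT = ΔY/(−c·k) = −(+$592 billion) × 0.35 / 0.71 ≈ −$292 billion.
The government should cut lump-sum taxes by $292 billion.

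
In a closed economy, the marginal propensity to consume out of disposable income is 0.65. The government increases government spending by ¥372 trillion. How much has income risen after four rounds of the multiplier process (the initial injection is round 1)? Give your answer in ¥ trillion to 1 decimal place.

Round 1 adds ΔG = ¥372 trillion; each later round is MPC = 0.65 times the previous.
After 4 rounds: 372 + 241.8 + 157.17 + 102.1605 = ΔG·(1 − c^4)/(1 − c) = 372 × (1 − 0.17850625)/0.35 ≈ ¥873.1 trillion.

¥873.1 trillion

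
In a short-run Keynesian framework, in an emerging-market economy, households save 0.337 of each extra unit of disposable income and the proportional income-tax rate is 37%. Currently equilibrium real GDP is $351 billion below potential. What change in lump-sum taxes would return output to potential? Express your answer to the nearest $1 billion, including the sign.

MPC = 1 − MPS = 1 − 0.337 = 0.663.
Spending multiplier = 1/(1 − c(1−t)) = 1/(1 − 0.663×0.63) = 1/0.58231 ≈ 1.717.
Tax multiplier = −c·k = −0.663/0.58231 ≈ −1.139. Need ΔY = +$351 billion, so ΔT = ΔY/(−c·k) = −(+$351 billion) × 0.58231 / 0.663 ≈ −$308 billion.
The government should cut lump-sum taxes by $308 billion.

−$308 billion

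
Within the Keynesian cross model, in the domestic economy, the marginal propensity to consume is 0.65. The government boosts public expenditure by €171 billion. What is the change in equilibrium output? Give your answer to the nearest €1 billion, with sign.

+€489 billion

Spending multiplier = 1/(1 − MPC) = 1/(1 − 0.65) = 1/0.35 ≈ 2.857.
ΔY = k × ΔG = (+€171 billion) / 0.35 ≈ +€489 billion.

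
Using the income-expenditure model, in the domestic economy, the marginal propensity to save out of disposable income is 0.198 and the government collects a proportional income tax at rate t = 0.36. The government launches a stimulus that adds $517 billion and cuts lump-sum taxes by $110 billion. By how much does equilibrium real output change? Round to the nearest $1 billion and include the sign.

+$1,243 billion

MPC = 1 − MPS = 1 − 0.198 = 0.802.
Expenditure multiplier = 1/(1 − c(1−t)) = 1/(1 − 0.802×0.64) = 1/0.48672 ≈ 2.055.
ΔG contributes k·ΔG = (+$517 billion) / 0.48672 ≈ +$1,062.2 billion.
ΔT of −$110 billion changes first-round spending by −c·ΔT = +$88.22 billion, contributing k·(−c·ΔT) = (+$88.22 billion) / 0.48672 ≈ +$181.3 billion.
Net ΔY = k(ΔG − c·ΔT) = (+$605.22 billion) / 0.48672 ≈ +$1,243 billion.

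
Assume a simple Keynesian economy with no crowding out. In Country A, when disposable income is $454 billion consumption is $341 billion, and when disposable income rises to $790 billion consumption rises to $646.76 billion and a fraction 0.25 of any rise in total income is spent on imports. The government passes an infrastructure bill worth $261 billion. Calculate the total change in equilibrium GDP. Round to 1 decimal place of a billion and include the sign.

MPC = ΔC/ΔYd = (646.76 − 341)/(790 − 454) = 305.76/336 = 0.91.
Spending multiplier = 1/(1 − c + m) = 1/(1 − 0.91 + 0.25) = 1/0.34 ≈ 2.941.
ΔY = k × ΔG = (+$261 billion) / 0.34 ≈ +$767.6 billion.

+$767.6 billion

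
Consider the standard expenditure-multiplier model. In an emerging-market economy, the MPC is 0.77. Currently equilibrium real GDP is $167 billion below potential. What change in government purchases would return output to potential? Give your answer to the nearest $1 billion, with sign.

Spending multiplier = 1/(1 − MPC) = 1/(1 − 0.77) = 1/0.23 ≈ 4.348.
Need ΔY = +$167 billion, so ΔG = ΔY/k = (+$167 billion) × 0.23 ≈ +$38 billion.
The government should increase government purchases by $38 billion.

+$38 billion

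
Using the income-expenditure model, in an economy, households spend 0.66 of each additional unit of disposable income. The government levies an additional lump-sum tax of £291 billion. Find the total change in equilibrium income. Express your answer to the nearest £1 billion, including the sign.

A lump-sum tax change of +£291 billion shifts disposable income by −£291 billion; first-round consumption changes by −c × ΔT = −0.66 × (+£291 billion) = −£192.06 billion.
Expenditure multiplier = 1/(1 − MPC) = 1/(1 − 0.66) = 1/0.34 ≈ 2.941.
The tax multiplier is −c × k ≈ −1.941, so ΔY = k × (−c·ΔT) = (−£192.06 billion) / 0.34 ≈ −£565 billion.

−£565 billion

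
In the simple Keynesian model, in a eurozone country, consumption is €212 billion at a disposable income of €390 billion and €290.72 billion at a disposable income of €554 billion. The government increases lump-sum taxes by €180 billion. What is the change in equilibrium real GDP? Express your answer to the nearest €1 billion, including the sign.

MPC = ΔC/ΔYd = (290.72 − 212)/(554 − 390) = 78.72/164 = 0.48.
A lump-sum tax change of +€180 billion shifts disposable income by −€180 billion; first-round consumption changes by −c × ΔT = −0.48 × (+€180 billion) = −€86.4 billion.
Expenditure multiplier = 1/(1 − MPC) = 1/(1 − 0.48) = 1/0.52 ≈ 1.923.
The tax multiplier is −c × k ≈ −0.923, so ΔY = k × (−c·ΔT) = (−€86.4 billion) / 0.52 ≈ −€166 billion.

−€166 billion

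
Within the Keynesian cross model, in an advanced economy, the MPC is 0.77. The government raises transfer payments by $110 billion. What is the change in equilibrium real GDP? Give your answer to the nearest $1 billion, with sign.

+$368 billion

The transfer change shifts disposable income by +$110 billion, so first-round consumption changes by c·ΔTR = 0.77 × (+$110 billion) = +$84.7 billion.
Expenditure multiplier = 1/(1 − MPC) = 1/(1 − 0.77) = 1/0.23 ≈ 4.348.
The transfer multiplier is c × k ≈ 3.348, so ΔY = k × (c·ΔTR) = (+$84.7 billion) / 0.23 ≈ +$368 billion.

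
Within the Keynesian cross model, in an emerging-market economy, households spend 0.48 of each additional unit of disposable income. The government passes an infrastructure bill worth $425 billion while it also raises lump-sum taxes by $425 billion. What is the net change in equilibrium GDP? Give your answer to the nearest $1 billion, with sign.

Expenditure multiplier = 1/(1 − MPC) = 1/(1 − 0.48) = 1/0.52 ≈ 1.923.
ΔG contributes k·ΔG = (+$425 billion) / 0.52 ≈ +$817.3 billion.
ΔT of +$425 billion changes first-round spending by −c·ΔT = −$204 billion, contributing k·(−c·ΔT) = (−$204 billion) / 0.52 ≈ −$392.3 billion.
With ΔG = ΔT and no other leakages, the balanced-budget multiplier is 1, so ΔY = ΔG = +$425 billion.

+$425 billion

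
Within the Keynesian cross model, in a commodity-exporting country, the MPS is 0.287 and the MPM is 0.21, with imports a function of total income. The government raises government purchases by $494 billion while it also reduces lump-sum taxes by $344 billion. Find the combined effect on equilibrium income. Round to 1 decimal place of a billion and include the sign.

MPC = 1 − MPS = 1 − 0.287 = 0.713.
Expenditure multiplier = 1/(1 − c + m) = 1/(1 − 0.713 + 0.21) = 1/0.497 ≈ 2.012.
ΔG contributes k·ΔG = (+$494 billion) / 0.497 ≈ +$994 billion.
ΔT of −$344 billion changes first-round spending by −c·ΔT = +$245.272 billion, contributing k·(−c·ΔT) = (+$245.272 billion) / 0.497 ≈ +$493.5 billion.
Net ΔY = k(ΔG − c·ΔT) = (+$739.272 billion) / 0.497 ≈ +$1,487.5 billion.

+$1,487.5 billion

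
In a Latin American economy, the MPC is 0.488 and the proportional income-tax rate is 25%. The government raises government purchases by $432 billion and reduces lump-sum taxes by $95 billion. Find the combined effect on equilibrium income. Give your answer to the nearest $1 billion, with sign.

+$755 billion

Expenditure multiplier = 1/(1 − c(1−t)) = 1/(1 − 0.488×0.75) = 1/0.634 ≈ 1.577.
ΔG contributes k·ΔG = (+$432 billion) / 0.634 ≈ +$681.4 billion.
ΔT of −$95 billion changes first-round spending by −c·ΔT = +$46.36 billion, contributing k·(−c·ΔT) = (+$46.36 billion) / 0.634 ≈ +$73.1 billion.
Net ΔY = k(ΔG − c·ΔT) = (+$478.36 billion) / 0.634 ≈ +$755 billion.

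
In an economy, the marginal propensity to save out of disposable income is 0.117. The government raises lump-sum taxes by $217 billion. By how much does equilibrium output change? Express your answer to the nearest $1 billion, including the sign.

MPC = 1 − MPS = 1 − 0.117 = 0.883.
A lump-sum tax change of +$217 billion shifts disposable income by −$217 billion; first-round consumption changes by −c × ΔT = −0.883 × (+$217 billion) = −$191.611 billion.
Expenditure multiplier = 1/(1 − MPC) = 1/(1 − 0.883) = 1/0.117 ≈ 8.547.
The tax multiplier is −c × k ≈ −7.547, so ΔY = k × (−c·ΔT) = (−$191.611 billion) / 0.117 ≈ −$1,638 billion.

−$1,638 billion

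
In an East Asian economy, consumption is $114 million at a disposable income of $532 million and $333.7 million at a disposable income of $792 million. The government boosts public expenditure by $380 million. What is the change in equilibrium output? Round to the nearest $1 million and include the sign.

MPC = ΔC/ΔYd = (333.7 − 114)/(792 − 532) = 219.7/260 = 0.845.
Expenditure multiplier = 1/(1 − MPC) = 1/(1 − 0.845) = 1/0.155 ≈ 6.452.
ΔY = k × ΔG = (+$380 million) / 0.155 ≈ +$2,452 million.

+$2,452 million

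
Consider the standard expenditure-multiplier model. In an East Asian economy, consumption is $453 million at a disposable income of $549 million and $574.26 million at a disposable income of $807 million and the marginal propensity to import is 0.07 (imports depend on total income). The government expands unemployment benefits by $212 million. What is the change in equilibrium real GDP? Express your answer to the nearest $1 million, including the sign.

+$166 million

MPC = ΔC/ΔYd = (574.26 − 453)/(807 − 549) = 121.26/258 = 0.47.
The transfer change shifts disposable income by +$212 million, so first-round consumption changes by c·ΔTR = 0.47 × (+$212 million) = +$99.64 million.
Expenditure multiplier = 1/(1 − c + m) = 1/(1 − 0.47 + 0.07) = 1/0.6 ≈ 1.667.
The transfer multiplier is c × k ≈ 0.783, so ΔY = k × (c·ΔTR) = (+$99.64 million) / 0.6 ≈ +$166 million.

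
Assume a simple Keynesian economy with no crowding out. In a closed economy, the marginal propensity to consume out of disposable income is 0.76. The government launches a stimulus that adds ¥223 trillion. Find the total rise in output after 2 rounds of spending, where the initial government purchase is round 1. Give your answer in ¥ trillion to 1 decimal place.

¥392.5 trillion

Round 1 adds ΔG = ¥223 trillion; each later round is MPC = 0.76 times the previous.
After 2 rounds: 223 + 169.48 = ΔG·(1 − c^2)/(1 − c) = 223 × (1 − 0.5776)/0.24 ≈ ¥392.5 trillion.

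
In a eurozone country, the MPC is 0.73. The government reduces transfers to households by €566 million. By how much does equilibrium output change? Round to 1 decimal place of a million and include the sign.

−€1,530.3 million

The transfer change shifts disposable income by −€566 million, so first-round consumption changes by c·ΔTR = 0.73 × (−€566 million) = −€413.18 million.
Expenditure multiplier = 1/(1 − MPC) = 1/(1 − 0.73) = 1/0.27 ≈ 3.704.
The transfer multiplier is c × k ≈ 2.704, so ΔY = k × (c·ΔTR) = (−€413.18 million) / 0.27 ≈ −€1,530.3 million.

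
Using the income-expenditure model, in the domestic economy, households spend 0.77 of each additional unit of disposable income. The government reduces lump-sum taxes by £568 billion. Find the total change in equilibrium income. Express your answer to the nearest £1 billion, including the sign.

+£1,902 billion

A lump-sum tax change of −£568 billion shifts disposable income by +£568 billion; first-round consumption changes by −c × ΔT = −0.77 × (−£568 billion) = +£437.36 billion.
Expenditure multiplier = 1/(1 − MPC) = 1/(1 − 0.77) = 1/0.23 ≈ 4.348.
The tax multiplier is −c × k ≈ −3.348, so ΔY = k × (−c·ΔT) = (+£437.36 billion) / 0.23 ≈ +£1,902 billion.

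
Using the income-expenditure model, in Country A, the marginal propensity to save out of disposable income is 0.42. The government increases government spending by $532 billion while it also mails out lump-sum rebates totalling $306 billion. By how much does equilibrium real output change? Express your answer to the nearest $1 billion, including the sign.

+$1,689 billion

MPC = 1 − MPS = 1 − 0.42 = 0.58.
Expenditure multiplier = 1/(1 − MPC) = 1/(1 − 0.58) = 1/0.42 ≈ 2.381.
ΔG contributes k·ΔG = (+$532 billion) / 0.42 ≈ +$1,266.7 billion.
ΔT of −$306 billion changes first-round spending by −c·ΔT = +$177.48 billion, contributing k·(−c·ΔT) = (+$177.48 billion) / 0.42 ≈ +$422.6 billion.
Net ΔY = k(ΔG − c·ΔT) = (+$709.48 billion) / 0.42 ≈ +$1,689 billion.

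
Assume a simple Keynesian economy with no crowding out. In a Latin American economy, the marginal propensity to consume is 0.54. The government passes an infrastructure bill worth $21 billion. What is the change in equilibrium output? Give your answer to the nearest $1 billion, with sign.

+$46 billion

Spending multiplier = 1/(1 − MPC) = 1/(1 − 0.54) = 1/0.46 ≈ 2.174.
ΔY = k × ΔG = (+$21 billion) / 0.46 ≈ +$46 billion.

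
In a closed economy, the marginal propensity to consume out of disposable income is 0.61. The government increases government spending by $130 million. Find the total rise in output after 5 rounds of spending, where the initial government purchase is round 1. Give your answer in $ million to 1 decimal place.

Round 1 adds ΔG = $130 million; each later round is MPC = 0.61 times the previous.
After 5 rounds: 130 + 79.3 + 48.373 + 29.50753 + 17.9995933 = ΔG·(1 − c^5)/(1 − c) = 130 × (1 − 0.0844596301)/0.39 ≈ $305.2 million.

$305.2 million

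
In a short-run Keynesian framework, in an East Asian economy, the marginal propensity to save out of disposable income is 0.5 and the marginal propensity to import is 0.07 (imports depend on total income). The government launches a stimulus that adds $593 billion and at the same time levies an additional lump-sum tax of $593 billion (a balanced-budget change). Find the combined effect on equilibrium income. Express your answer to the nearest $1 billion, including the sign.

+$520 billion

MPC = 1 − MPS = 1 − 0.5 = 0.5.
Expenditure multiplier = 1/(1 − c + m) = 1/(1 − 0.5 + 0.07) = 1/0.57 ≈ 1.754.
ΔG contributes k·ΔG = (+$593 billion) / 0.57 ≈ +$1,040.4 billion.
ΔT of +$593 billion changes first-round spending by −c·ΔT = −$296.5 billion, contributing k·(−c·ΔT) = (−$296.5 billion) / 0.57 ≈ −$520.2 billion.
Net ΔY = k(ΔG − c·ΔT) = (+$296.5 billion) / 0.57 ≈ +$520 billion.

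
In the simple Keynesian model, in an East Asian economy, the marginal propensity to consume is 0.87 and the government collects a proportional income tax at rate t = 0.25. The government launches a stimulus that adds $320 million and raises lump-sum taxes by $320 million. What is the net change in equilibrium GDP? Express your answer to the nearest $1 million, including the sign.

Expenditure multiplier = 1/(1 − c(1−t)) = 1/(1 − 0.87×0.75) = 1/0.3475 ≈ 2.878.
ΔG contributes k·ΔG = (+$320 million) / 0.3475 ≈ +$920.9 million.
ΔT of +$320 million changes first-round spending by −c·ΔT = −$278.4 million, contributing k·(−c·ΔT) = (−$278.4 million) / 0.3475 ≈ −$801.2 million.
Net ΔY = k(ΔG − c·ΔT) = (+$41.6 million) / 0.3475 ≈ +$120 million.

+$120 million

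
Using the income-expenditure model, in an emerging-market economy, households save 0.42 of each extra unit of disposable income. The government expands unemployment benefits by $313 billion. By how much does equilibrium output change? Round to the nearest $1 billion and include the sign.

+$432 billion

MPC = 1 − MPS = 1 − 0.42 = 0.58.
The transfer change shifts disposable income by +$313 billion, so first-round consumption changes by c·ΔTR = 0.58 × (+$313 billion) = +$181.54 billion.
Expenditure multiplier = 1/(1 − MPC) = 1/(1 − 0.58) = 1/0.42 ≈ 2.381.
The transfer multiplier is c × k ≈ 1.381, so ΔY = k × (c·ΔTR) = (+$181.54 billion) / 0.42 ≈ +$432 billion.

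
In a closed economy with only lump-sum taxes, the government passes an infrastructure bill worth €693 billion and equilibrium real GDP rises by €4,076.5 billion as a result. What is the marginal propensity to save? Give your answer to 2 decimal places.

Implied spending multiplier k = ΔY/ΔG = 4,076.5/693 ≈ 5.8824.
Since k = 1/(1 − MPC), MPC = 1 − 1/k = 1 − ΔG/ΔY = 1 − 693/4,076.5 ≈ 0.83.
MPS = 1 − MPC = 0.17.

0.17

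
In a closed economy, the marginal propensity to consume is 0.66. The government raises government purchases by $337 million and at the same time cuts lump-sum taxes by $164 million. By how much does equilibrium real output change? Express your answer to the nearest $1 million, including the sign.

Expenditure multiplier = 1/(1 − MPC) = 1/(1 − 0.66) = 1/0.34 ≈ 2.941.
ΔG contributes k·ΔG = (+$337 million) / 0.34 ≈ +$991.2 million.
ΔT of −$164 million changes first-round spending by −c·ΔT = +$108.24 million, contributing k·(−c·ΔT) = (+$108.24 million) / 0.34 ≈ +$318.4 million.
Net ΔY = k(ΔG − c·ΔT) = (+$445.24 million) / 0.34 ≈ +$1,310 million.

+$1,310 million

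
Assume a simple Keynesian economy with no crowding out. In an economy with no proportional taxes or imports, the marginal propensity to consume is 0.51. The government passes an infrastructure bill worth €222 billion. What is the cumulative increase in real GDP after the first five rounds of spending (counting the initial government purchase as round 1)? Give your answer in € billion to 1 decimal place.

€437.4 billion

Round 1 adds ΔG = €222 billion; each later round is MPC = 0.51 times the previous.
After 5 rounds: 222 + 113.22 + 57.7422 + 29.448522 + 15.01874622 = ΔG·(1 − c^5)/(1 − c) = 222 × (1 − 0.0345025251)/0.49 ≈ €437.4 billion.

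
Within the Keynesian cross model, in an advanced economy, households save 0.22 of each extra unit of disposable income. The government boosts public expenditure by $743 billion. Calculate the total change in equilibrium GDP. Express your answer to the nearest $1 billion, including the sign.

MPC = 1 − MPS = 1 − 0.22 = 0.78.
Expenditure multiplier = 1/(1 − MPC) = 1/(1 − 0.78) = 1/0.22 ≈ 4.545.
ΔY = k × ΔG = (+$743 billion) / 0.22 ≈ +$3,377 billion.

+$3,377 billion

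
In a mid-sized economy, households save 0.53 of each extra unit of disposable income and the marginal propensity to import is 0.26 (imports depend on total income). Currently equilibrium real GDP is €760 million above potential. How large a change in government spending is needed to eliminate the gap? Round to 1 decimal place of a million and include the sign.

MPC = 1 − MPS = 1 − 0.53 = 0.47.
Spending multiplier = 1/(1 − c + m) = 1/(1 − 0.47 + 0.26) = 1/0.79 ≈ 1.266.
Need ΔY = −€760 million, so ΔG = ΔY/k = (−€760 million) × 0.79 = −€600.4 million.
The government should cut government spending by €600.4 million.

−€600.4 million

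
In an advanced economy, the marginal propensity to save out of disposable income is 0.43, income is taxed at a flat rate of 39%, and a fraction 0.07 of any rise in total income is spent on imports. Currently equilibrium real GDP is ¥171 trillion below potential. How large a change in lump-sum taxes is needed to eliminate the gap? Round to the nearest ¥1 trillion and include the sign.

−¥217 trillion

MPC = 1 − MPS = 1 − 0.43 = 0.57.
Spending multiplier = 1/(1 − c(1−t) + m) = 1/(1 − 0.57×0.61 + 0.07) = 1/0.7223 ≈ 1.384.
Tax multiplier = −c·k = −0.57/0.7223 ≈ −0.789. Need ΔY = +¥171 trillion, so ΔT = ΔY/(−c·k) = −(+¥171 trillion) × 0.7223 / 0.57 ≈ −¥217 trillion.
The government should cut lump-sum taxes by ¥217 trillion.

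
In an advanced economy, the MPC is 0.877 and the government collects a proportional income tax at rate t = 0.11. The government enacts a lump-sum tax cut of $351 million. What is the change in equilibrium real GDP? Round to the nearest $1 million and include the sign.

A lump-sum tax change of −$351 million shifts disposable income by +$351 million; first-round consumption changes by −c × ΔT = −0.877 × (−$351 million) = +$307.827 million.
Expenditure multiplier = 1/(1 − c(1−t)) = 1/(1 − 0.877×0.89) = 1/0.21947 ≈ 4.556.
The tax multiplier is −c × k ≈ −3.996, so ΔY = k × (−c·ΔT) = (+$307.827 million) / 0.21947 ≈ +$1,403 million.

+$1,403 million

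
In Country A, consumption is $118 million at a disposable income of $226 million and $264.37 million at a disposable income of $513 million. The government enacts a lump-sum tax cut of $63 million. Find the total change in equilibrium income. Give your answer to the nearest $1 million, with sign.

+$66 million

MPC = ΔC/ΔYd = (264.37 − 118)/(513 − 226) = 146.37/287 = 0.51.
A lump-sum tax change of −$63 million shifts disposable income by +$63 million; first-round consumption changes by −c × ΔT = −0.51 × (−$63 million) = +$32.13 million.
Expenditure multiplier = 1/(1 − MPC) = 1/(1 − 0.51) = 1/0.49 ≈ 2.041.
The tax multiplier is −c × k ≈ −1.041, so ΔY = k × (−c·ΔT) = (+$32.13 million) / 0.49 ≈ +$66 million.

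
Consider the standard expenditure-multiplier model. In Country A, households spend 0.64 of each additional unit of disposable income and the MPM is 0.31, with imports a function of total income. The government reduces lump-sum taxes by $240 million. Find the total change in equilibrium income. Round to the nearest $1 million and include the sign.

+$229 million

A lump-sum tax change of −$240 million shifts disposable income by +$240 million; first-round consumption changes by −c × ΔT = −0.64 × (−$240 million) = +$153.6 million.
Expenditure multiplier = 1/(1 − c + m) = 1/(1 − 0.64 + 0.31) = 1/0.67 ≈ 1.493.
The tax multiplier is −c × k ≈ −0.955, so ΔY = k × (−c·ΔT) = (+$153.6 million) / 0.67 ≈ +$229 million.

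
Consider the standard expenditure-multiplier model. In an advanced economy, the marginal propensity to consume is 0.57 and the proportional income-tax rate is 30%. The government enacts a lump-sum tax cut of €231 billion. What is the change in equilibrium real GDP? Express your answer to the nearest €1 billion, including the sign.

+€219 billion

A lump-sum tax change of −€231 billion shifts disposable income by +€231 billion; first-round consumption changes by −c × ΔT = −0.57 × (−€231 billion) = +€131.67 billion.
Expenditure multiplier = 1/(1 − c(1−t)) = 1/(1 − 0.57×0.7) = 1/0.601 ≈ 1.664.
The tax multiplier is −c × k ≈ −0.948, so ΔY = k × (−c·ΔT) = (+€131.67 billion) / 0.601 ≈ +€219 billion.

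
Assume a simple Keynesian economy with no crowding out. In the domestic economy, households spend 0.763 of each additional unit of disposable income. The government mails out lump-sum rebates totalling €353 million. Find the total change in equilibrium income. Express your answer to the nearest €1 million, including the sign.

A lump-sum tax change of −€353 million shifts disposable income by +€353 million; first-round consumption changes by −c × ΔT = −0.763 × (−€353 million) = +€269.339 million.
Expenditure multiplier = 1/(1 − MPC) = 1/(1 − 0.763) = 1/0.237 ≈ 4.219.
The tax multiplier is −c × k ≈ −3.219, so ΔY = k × (−c·ΔT) = (+€269.339 million) / 0.237 ≈ +€1,136 million.

+€1,136 million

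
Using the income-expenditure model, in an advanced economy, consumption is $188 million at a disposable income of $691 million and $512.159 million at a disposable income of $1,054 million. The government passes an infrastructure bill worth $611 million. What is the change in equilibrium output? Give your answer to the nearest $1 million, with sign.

MPC = ΔC/ΔYd = (512.159 − 188)/(1,054 − 691) = 324.159/363 = 0.893.
Government-spending multiplier = 1/(1 − MPC) = 1/(1 − 0.893) = 1/0.107 ≈ 9.346.
ΔY = k × ΔG = (+$611 million) / 0.107 ≈ +$5,710 million.

+$5,710 million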